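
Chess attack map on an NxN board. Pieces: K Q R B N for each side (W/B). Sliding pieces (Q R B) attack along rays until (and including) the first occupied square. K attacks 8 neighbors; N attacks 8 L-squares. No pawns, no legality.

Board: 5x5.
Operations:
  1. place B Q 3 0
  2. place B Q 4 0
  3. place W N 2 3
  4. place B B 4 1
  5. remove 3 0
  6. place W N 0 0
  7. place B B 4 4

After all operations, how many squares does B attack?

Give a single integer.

Answer: 13

Derivation:
Op 1: place BQ@(3,0)
Op 2: place BQ@(4,0)
Op 3: place WN@(2,3)
Op 4: place BB@(4,1)
Op 5: remove (3,0)
Op 6: place WN@(0,0)
Op 7: place BB@(4,4)
Per-piece attacks for B:
  BQ@(4,0): attacks (4,1) (3,0) (2,0) (1,0) (0,0) (3,1) (2,2) (1,3) (0,4) [ray(0,1) blocked at (4,1); ray(-1,0) blocked at (0,0)]
  BB@(4,1): attacks (3,2) (2,3) (3,0) [ray(-1,1) blocked at (2,3)]
  BB@(4,4): attacks (3,3) (2,2) (1,1) (0,0) [ray(-1,-1) blocked at (0,0)]
Union (13 distinct): (0,0) (0,4) (1,0) (1,1) (1,3) (2,0) (2,2) (2,3) (3,0) (3,1) (3,2) (3,3) (4,1)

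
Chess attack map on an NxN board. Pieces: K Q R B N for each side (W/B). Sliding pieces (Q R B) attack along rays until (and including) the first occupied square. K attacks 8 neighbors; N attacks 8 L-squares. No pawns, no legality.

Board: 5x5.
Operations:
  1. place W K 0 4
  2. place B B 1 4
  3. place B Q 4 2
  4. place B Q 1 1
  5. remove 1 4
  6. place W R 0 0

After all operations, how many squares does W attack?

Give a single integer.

Op 1: place WK@(0,4)
Op 2: place BB@(1,4)
Op 3: place BQ@(4,2)
Op 4: place BQ@(1,1)
Op 5: remove (1,4)
Op 6: place WR@(0,0)
Per-piece attacks for W:
  WR@(0,0): attacks (0,1) (0,2) (0,3) (0,4) (1,0) (2,0) (3,0) (4,0) [ray(0,1) blocked at (0,4)]
  WK@(0,4): attacks (0,3) (1,4) (1,3)
Union (10 distinct): (0,1) (0,2) (0,3) (0,4) (1,0) (1,3) (1,4) (2,0) (3,0) (4,0)

Answer: 10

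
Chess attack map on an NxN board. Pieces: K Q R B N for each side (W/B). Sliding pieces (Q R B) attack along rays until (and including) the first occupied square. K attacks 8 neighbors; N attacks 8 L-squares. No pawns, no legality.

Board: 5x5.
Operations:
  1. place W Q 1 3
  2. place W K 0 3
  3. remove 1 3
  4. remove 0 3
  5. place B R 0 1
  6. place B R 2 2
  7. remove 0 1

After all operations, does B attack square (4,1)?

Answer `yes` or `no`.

Op 1: place WQ@(1,3)
Op 2: place WK@(0,3)
Op 3: remove (1,3)
Op 4: remove (0,3)
Op 5: place BR@(0,1)
Op 6: place BR@(2,2)
Op 7: remove (0,1)
Per-piece attacks for B:
  BR@(2,2): attacks (2,3) (2,4) (2,1) (2,0) (3,2) (4,2) (1,2) (0,2)
B attacks (4,1): no

Answer: no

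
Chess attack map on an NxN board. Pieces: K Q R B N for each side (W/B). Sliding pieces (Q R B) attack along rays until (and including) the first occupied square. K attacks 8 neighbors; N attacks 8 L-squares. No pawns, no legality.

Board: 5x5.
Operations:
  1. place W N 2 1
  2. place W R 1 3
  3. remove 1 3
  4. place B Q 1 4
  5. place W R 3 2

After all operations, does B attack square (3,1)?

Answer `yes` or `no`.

Answer: no

Derivation:
Op 1: place WN@(2,1)
Op 2: place WR@(1,3)
Op 3: remove (1,3)
Op 4: place BQ@(1,4)
Op 5: place WR@(3,2)
Per-piece attacks for B:
  BQ@(1,4): attacks (1,3) (1,2) (1,1) (1,0) (2,4) (3,4) (4,4) (0,4) (2,3) (3,2) (0,3) [ray(1,-1) blocked at (3,2)]
B attacks (3,1): no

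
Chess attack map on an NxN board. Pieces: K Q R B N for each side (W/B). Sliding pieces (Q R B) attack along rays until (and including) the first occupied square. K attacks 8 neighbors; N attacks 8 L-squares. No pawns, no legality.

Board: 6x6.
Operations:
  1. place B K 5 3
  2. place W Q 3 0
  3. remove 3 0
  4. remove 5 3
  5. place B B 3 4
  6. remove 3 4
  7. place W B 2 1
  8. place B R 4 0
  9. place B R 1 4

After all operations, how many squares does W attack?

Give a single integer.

Answer: 7

Derivation:
Op 1: place BK@(5,3)
Op 2: place WQ@(3,0)
Op 3: remove (3,0)
Op 4: remove (5,3)
Op 5: place BB@(3,4)
Op 6: remove (3,4)
Op 7: place WB@(2,1)
Op 8: place BR@(4,0)
Op 9: place BR@(1,4)
Per-piece attacks for W:
  WB@(2,1): attacks (3,2) (4,3) (5,4) (3,0) (1,2) (0,3) (1,0)
Union (7 distinct): (0,3) (1,0) (1,2) (3,0) (3,2) (4,3) (5,4)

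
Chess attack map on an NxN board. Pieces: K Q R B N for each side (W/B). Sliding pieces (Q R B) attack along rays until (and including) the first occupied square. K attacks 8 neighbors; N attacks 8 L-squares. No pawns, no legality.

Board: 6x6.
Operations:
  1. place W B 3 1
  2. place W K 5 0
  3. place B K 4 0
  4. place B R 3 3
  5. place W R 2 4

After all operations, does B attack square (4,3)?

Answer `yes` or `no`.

Answer: yes

Derivation:
Op 1: place WB@(3,1)
Op 2: place WK@(5,0)
Op 3: place BK@(4,0)
Op 4: place BR@(3,3)
Op 5: place WR@(2,4)
Per-piece attacks for B:
  BR@(3,3): attacks (3,4) (3,5) (3,2) (3,1) (4,3) (5,3) (2,3) (1,3) (0,3) [ray(0,-1) blocked at (3,1)]
  BK@(4,0): attacks (4,1) (5,0) (3,0) (5,1) (3,1)
B attacks (4,3): yes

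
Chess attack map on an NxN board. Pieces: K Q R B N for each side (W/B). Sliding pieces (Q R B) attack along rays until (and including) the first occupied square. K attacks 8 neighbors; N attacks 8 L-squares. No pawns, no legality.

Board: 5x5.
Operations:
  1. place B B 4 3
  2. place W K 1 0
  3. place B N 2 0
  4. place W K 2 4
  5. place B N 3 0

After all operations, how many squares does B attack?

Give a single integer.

Answer: 10

Derivation:
Op 1: place BB@(4,3)
Op 2: place WK@(1,0)
Op 3: place BN@(2,0)
Op 4: place WK@(2,4)
Op 5: place BN@(3,0)
Per-piece attacks for B:
  BN@(2,0): attacks (3,2) (4,1) (1,2) (0,1)
  BN@(3,0): attacks (4,2) (2,2) (1,1)
  BB@(4,3): attacks (3,4) (3,2) (2,1) (1,0) [ray(-1,-1) blocked at (1,0)]
Union (10 distinct): (0,1) (1,0) (1,1) (1,2) (2,1) (2,2) (3,2) (3,4) (4,1) (4,2)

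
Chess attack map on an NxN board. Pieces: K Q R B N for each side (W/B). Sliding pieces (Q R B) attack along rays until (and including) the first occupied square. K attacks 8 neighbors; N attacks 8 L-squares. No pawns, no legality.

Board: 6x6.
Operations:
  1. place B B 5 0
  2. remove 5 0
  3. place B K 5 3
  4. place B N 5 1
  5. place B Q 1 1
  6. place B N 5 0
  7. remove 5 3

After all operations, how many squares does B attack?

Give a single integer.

Op 1: place BB@(5,0)
Op 2: remove (5,0)
Op 3: place BK@(5,3)
Op 4: place BN@(5,1)
Op 5: place BQ@(1,1)
Op 6: place BN@(5,0)
Op 7: remove (5,3)
Per-piece attacks for B:
  BQ@(1,1): attacks (1,2) (1,3) (1,4) (1,5) (1,0) (2,1) (3,1) (4,1) (5,1) (0,1) (2,2) (3,3) (4,4) (5,5) (2,0) (0,2) (0,0) [ray(1,0) blocked at (5,1)]
  BN@(5,0): attacks (4,2) (3,1)
  BN@(5,1): attacks (4,3) (3,2) (3,0)
Union (21 distinct): (0,0) (0,1) (0,2) (1,0) (1,2) (1,3) (1,4) (1,5) (2,0) (2,1) (2,2) (3,0) (3,1) (3,2) (3,3) (4,1) (4,2) (4,3) (4,4) (5,1) (5,5)

Answer: 21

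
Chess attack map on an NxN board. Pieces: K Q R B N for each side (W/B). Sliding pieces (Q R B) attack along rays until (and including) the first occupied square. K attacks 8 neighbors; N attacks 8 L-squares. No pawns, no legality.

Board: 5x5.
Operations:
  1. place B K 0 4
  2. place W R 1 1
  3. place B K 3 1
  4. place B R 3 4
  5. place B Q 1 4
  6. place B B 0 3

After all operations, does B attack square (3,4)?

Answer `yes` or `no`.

Answer: yes

Derivation:
Op 1: place BK@(0,4)
Op 2: place WR@(1,1)
Op 3: place BK@(3,1)
Op 4: place BR@(3,4)
Op 5: place BQ@(1,4)
Op 6: place BB@(0,3)
Per-piece attacks for B:
  BB@(0,3): attacks (1,4) (1,2) (2,1) (3,0) [ray(1,1) blocked at (1,4)]
  BK@(0,4): attacks (0,3) (1,4) (1,3)
  BQ@(1,4): attacks (1,3) (1,2) (1,1) (2,4) (3,4) (0,4) (2,3) (3,2) (4,1) (0,3) [ray(0,-1) blocked at (1,1); ray(1,0) blocked at (3,4); ray(-1,0) blocked at (0,4); ray(-1,-1) blocked at (0,3)]
  BK@(3,1): attacks (3,2) (3,0) (4,1) (2,1) (4,2) (4,0) (2,2) (2,0)
  BR@(3,4): attacks (3,3) (3,2) (3,1) (4,4) (2,4) (1,4) [ray(0,-1) blocked at (3,1); ray(-1,0) blocked at (1,4)]
B attacks (3,4): yes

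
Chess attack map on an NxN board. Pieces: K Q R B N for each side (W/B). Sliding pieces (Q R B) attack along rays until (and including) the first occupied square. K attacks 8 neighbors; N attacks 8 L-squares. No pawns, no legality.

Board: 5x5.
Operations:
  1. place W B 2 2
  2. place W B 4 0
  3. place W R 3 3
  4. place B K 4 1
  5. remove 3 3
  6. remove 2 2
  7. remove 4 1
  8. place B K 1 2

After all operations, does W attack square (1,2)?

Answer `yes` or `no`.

Answer: no

Derivation:
Op 1: place WB@(2,2)
Op 2: place WB@(4,0)
Op 3: place WR@(3,3)
Op 4: place BK@(4,1)
Op 5: remove (3,3)
Op 6: remove (2,2)
Op 7: remove (4,1)
Op 8: place BK@(1,2)
Per-piece attacks for W:
  WB@(4,0): attacks (3,1) (2,2) (1,3) (0,4)
W attacks (1,2): no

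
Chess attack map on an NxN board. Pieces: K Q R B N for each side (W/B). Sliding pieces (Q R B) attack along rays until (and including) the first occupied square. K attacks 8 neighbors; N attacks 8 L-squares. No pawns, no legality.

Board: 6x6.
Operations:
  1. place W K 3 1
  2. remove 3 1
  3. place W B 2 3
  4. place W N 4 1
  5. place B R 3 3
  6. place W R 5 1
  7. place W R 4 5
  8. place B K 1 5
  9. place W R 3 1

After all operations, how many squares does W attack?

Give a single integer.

Op 1: place WK@(3,1)
Op 2: remove (3,1)
Op 3: place WB@(2,3)
Op 4: place WN@(4,1)
Op 5: place BR@(3,3)
Op 6: place WR@(5,1)
Op 7: place WR@(4,5)
Op 8: place BK@(1,5)
Op 9: place WR@(3,1)
Per-piece attacks for W:
  WB@(2,3): attacks (3,4) (4,5) (3,2) (4,1) (1,4) (0,5) (1,2) (0,1) [ray(1,1) blocked at (4,5); ray(1,-1) blocked at (4,1)]
  WR@(3,1): attacks (3,2) (3,3) (3,0) (4,1) (2,1) (1,1) (0,1) [ray(0,1) blocked at (3,3); ray(1,0) blocked at (4,1)]
  WN@(4,1): attacks (5,3) (3,3) (2,2) (2,0)
  WR@(4,5): attacks (4,4) (4,3) (4,2) (4,1) (5,5) (3,5) (2,5) (1,5) [ray(0,-1) blocked at (4,1); ray(-1,0) blocked at (1,5)]
  WR@(5,1): attacks (5,2) (5,3) (5,4) (5,5) (5,0) (4,1) [ray(-1,0) blocked at (4,1)]
Union (25 distinct): (0,1) (0,5) (1,1) (1,2) (1,4) (1,5) (2,0) (2,1) (2,2) (2,5) (3,0) (3,2) (3,3) (3,4) (3,5) (4,1) (4,2) (4,3) (4,4) (4,5) (5,0) (5,2) (5,3) (5,4) (5,5)

Answer: 25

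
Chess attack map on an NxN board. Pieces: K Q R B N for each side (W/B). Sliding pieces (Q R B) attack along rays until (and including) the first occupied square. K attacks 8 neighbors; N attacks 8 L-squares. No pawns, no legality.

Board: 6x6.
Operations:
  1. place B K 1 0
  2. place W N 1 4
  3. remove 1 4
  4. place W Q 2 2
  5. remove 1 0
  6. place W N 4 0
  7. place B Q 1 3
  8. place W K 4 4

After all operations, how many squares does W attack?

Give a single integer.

Answer: 24

Derivation:
Op 1: place BK@(1,0)
Op 2: place WN@(1,4)
Op 3: remove (1,4)
Op 4: place WQ@(2,2)
Op 5: remove (1,0)
Op 6: place WN@(4,0)
Op 7: place BQ@(1,3)
Op 8: place WK@(4,4)
Per-piece attacks for W:
  WQ@(2,2): attacks (2,3) (2,4) (2,5) (2,1) (2,0) (3,2) (4,2) (5,2) (1,2) (0,2) (3,3) (4,4) (3,1) (4,0) (1,3) (1,1) (0,0) [ray(1,1) blocked at (4,4); ray(1,-1) blocked at (4,0); ray(-1,1) blocked at (1,3)]
  WN@(4,0): attacks (5,2) (3,2) (2,1)
  WK@(4,4): attacks (4,5) (4,3) (5,4) (3,4) (5,5) (5,3) (3,5) (3,3)
Union (24 distinct): (0,0) (0,2) (1,1) (1,2) (1,3) (2,0) (2,1) (2,3) (2,4) (2,5) (3,1) (3,2) (3,3) (3,4) (3,5) (4,0) (4,2) (4,3) (4,4) (4,5) (5,2) (5,3) (5,4) (5,5)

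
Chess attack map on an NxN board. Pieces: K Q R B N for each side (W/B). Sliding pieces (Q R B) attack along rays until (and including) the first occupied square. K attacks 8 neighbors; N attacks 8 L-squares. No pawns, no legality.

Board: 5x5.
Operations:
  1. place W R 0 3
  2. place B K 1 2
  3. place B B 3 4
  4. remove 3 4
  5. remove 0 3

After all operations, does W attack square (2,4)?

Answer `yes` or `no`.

Answer: no

Derivation:
Op 1: place WR@(0,3)
Op 2: place BK@(1,2)
Op 3: place BB@(3,4)
Op 4: remove (3,4)
Op 5: remove (0,3)
Per-piece attacks for W:
W attacks (2,4): no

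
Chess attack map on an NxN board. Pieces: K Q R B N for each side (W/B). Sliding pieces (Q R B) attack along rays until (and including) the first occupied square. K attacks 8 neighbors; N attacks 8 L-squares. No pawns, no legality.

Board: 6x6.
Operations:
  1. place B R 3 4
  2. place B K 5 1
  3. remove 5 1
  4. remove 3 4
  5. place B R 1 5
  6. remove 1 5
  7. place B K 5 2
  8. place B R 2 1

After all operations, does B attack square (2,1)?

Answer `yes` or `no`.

Op 1: place BR@(3,4)
Op 2: place BK@(5,1)
Op 3: remove (5,1)
Op 4: remove (3,4)
Op 5: place BR@(1,5)
Op 6: remove (1,5)
Op 7: place BK@(5,2)
Op 8: place BR@(2,1)
Per-piece attacks for B:
  BR@(2,1): attacks (2,2) (2,3) (2,4) (2,5) (2,0) (3,1) (4,1) (5,1) (1,1) (0,1)
  BK@(5,2): attacks (5,3) (5,1) (4,2) (4,3) (4,1)
B attacks (2,1): no

Answer: no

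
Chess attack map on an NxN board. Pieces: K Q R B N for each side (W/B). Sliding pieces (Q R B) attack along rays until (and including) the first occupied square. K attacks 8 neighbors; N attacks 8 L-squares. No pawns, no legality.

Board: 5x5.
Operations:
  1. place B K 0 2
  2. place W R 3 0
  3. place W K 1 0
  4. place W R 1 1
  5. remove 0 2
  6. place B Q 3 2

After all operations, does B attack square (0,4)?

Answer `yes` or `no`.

Answer: no

Derivation:
Op 1: place BK@(0,2)
Op 2: place WR@(3,0)
Op 3: place WK@(1,0)
Op 4: place WR@(1,1)
Op 5: remove (0,2)
Op 6: place BQ@(3,2)
Per-piece attacks for B:
  BQ@(3,2): attacks (3,3) (3,4) (3,1) (3,0) (4,2) (2,2) (1,2) (0,2) (4,3) (4,1) (2,3) (1,4) (2,1) (1,0) [ray(0,-1) blocked at (3,0); ray(-1,-1) blocked at (1,0)]
B attacks (0,4): no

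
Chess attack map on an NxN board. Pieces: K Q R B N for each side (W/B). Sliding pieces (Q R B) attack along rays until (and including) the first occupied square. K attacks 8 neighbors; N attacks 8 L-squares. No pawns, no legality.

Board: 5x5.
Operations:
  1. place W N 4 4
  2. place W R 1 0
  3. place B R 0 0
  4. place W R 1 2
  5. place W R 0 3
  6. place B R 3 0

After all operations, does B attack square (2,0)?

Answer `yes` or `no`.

Answer: yes

Derivation:
Op 1: place WN@(4,4)
Op 2: place WR@(1,0)
Op 3: place BR@(0,0)
Op 4: place WR@(1,2)
Op 5: place WR@(0,3)
Op 6: place BR@(3,0)
Per-piece attacks for B:
  BR@(0,0): attacks (0,1) (0,2) (0,3) (1,0) [ray(0,1) blocked at (0,3); ray(1,0) blocked at (1,0)]
  BR@(3,0): attacks (3,1) (3,2) (3,3) (3,4) (4,0) (2,0) (1,0) [ray(-1,0) blocked at (1,0)]
B attacks (2,0): yes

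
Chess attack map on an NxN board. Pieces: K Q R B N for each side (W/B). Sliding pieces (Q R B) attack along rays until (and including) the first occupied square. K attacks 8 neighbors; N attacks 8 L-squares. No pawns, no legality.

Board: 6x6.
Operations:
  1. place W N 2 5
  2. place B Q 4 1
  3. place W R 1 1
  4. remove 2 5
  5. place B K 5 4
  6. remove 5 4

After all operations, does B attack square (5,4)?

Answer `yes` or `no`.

Op 1: place WN@(2,5)
Op 2: place BQ@(4,1)
Op 3: place WR@(1,1)
Op 4: remove (2,5)
Op 5: place BK@(5,4)
Op 6: remove (5,4)
Per-piece attacks for B:
  BQ@(4,1): attacks (4,2) (4,3) (4,4) (4,5) (4,0) (5,1) (3,1) (2,1) (1,1) (5,2) (5,0) (3,2) (2,3) (1,4) (0,5) (3,0) [ray(-1,0) blocked at (1,1)]
B attacks (5,4): no

Answer: no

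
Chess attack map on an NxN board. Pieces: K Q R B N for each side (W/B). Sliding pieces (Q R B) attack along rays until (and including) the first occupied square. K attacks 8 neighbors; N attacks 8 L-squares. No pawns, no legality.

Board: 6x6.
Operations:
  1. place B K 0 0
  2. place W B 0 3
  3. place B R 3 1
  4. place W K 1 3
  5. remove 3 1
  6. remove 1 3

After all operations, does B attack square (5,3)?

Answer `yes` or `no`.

Answer: no

Derivation:
Op 1: place BK@(0,0)
Op 2: place WB@(0,3)
Op 3: place BR@(3,1)
Op 4: place WK@(1,3)
Op 5: remove (3,1)
Op 6: remove (1,3)
Per-piece attacks for B:
  BK@(0,0): attacks (0,1) (1,0) (1,1)
B attacks (5,3): no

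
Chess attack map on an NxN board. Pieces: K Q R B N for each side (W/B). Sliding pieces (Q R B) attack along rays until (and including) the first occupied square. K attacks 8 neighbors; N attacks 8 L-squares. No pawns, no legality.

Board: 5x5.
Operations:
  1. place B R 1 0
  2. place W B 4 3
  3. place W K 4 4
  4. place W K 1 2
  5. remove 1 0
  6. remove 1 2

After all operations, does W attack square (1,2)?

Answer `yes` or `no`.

Answer: no

Derivation:
Op 1: place BR@(1,0)
Op 2: place WB@(4,3)
Op 3: place WK@(4,4)
Op 4: place WK@(1,2)
Op 5: remove (1,0)
Op 6: remove (1,2)
Per-piece attacks for W:
  WB@(4,3): attacks (3,4) (3,2) (2,1) (1,0)
  WK@(4,4): attacks (4,3) (3,4) (3,3)
W attacks (1,2): no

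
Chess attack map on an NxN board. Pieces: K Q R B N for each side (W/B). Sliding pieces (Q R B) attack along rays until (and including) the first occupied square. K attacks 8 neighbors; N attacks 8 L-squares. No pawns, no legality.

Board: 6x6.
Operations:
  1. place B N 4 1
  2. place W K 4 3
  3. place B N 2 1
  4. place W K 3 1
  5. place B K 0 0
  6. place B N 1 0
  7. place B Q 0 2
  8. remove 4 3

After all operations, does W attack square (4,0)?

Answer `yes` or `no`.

Op 1: place BN@(4,1)
Op 2: place WK@(4,3)
Op 3: place BN@(2,1)
Op 4: place WK@(3,1)
Op 5: place BK@(0,0)
Op 6: place BN@(1,0)
Op 7: place BQ@(0,2)
Op 8: remove (4,3)
Per-piece attacks for W:
  WK@(3,1): attacks (3,2) (3,0) (4,1) (2,1) (4,2) (4,0) (2,2) (2,0)
W attacks (4,0): yes

Answer: yes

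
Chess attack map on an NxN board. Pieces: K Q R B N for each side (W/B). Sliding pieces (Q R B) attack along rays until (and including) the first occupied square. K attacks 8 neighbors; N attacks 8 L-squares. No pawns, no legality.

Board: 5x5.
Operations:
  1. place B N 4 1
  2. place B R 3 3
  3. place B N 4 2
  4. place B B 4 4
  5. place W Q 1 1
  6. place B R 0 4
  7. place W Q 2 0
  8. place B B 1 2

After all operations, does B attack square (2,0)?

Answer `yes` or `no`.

Op 1: place BN@(4,1)
Op 2: place BR@(3,3)
Op 3: place BN@(4,2)
Op 4: place BB@(4,4)
Op 5: place WQ@(1,1)
Op 6: place BR@(0,4)
Op 7: place WQ@(2,0)
Op 8: place BB@(1,2)
Per-piece attacks for B:
  BR@(0,4): attacks (0,3) (0,2) (0,1) (0,0) (1,4) (2,4) (3,4) (4,4) [ray(1,0) blocked at (4,4)]
  BB@(1,2): attacks (2,3) (3,4) (2,1) (3,0) (0,3) (0,1)
  BR@(3,3): attacks (3,4) (3,2) (3,1) (3,0) (4,3) (2,3) (1,3) (0,3)
  BN@(4,1): attacks (3,3) (2,2) (2,0)
  BN@(4,2): attacks (3,4) (2,3) (3,0) (2,1)
  BB@(4,4): attacks (3,3) [ray(-1,-1) blocked at (3,3)]
B attacks (2,0): yes

Answer: yes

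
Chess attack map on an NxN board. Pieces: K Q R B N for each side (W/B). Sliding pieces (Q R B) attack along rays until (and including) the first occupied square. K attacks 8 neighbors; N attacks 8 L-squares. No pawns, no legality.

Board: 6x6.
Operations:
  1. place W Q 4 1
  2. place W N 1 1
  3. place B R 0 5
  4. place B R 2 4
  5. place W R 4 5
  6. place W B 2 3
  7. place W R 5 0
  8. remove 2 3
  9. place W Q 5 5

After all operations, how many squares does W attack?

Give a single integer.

Op 1: place WQ@(4,1)
Op 2: place WN@(1,1)
Op 3: place BR@(0,5)
Op 4: place BR@(2,4)
Op 5: place WR@(4,5)
Op 6: place WB@(2,3)
Op 7: place WR@(5,0)
Op 8: remove (2,3)
Op 9: place WQ@(5,5)
Per-piece attacks for W:
  WN@(1,1): attacks (2,3) (3,2) (0,3) (3,0)
  WQ@(4,1): attacks (4,2) (4,3) (4,4) (4,5) (4,0) (5,1) (3,1) (2,1) (1,1) (5,2) (5,0) (3,2) (2,3) (1,4) (0,5) (3,0) [ray(0,1) blocked at (4,5); ray(-1,0) blocked at (1,1); ray(1,-1) blocked at (5,0); ray(-1,1) blocked at (0,5)]
  WR@(4,5): attacks (4,4) (4,3) (4,2) (4,1) (5,5) (3,5) (2,5) (1,5) (0,5) [ray(0,-1) blocked at (4,1); ray(1,0) blocked at (5,5); ray(-1,0) blocked at (0,5)]
  WR@(5,0): attacks (5,1) (5,2) (5,3) (5,4) (5,5) (4,0) (3,0) (2,0) (1,0) (0,0) [ray(0,1) blocked at (5,5)]
  WQ@(5,5): attacks (5,4) (5,3) (5,2) (5,1) (5,0) (4,5) (4,4) (3,3) (2,2) (1,1) [ray(0,-1) blocked at (5,0); ray(-1,0) blocked at (4,5); ray(-1,-1) blocked at (1,1)]
Union (29 distinct): (0,0) (0,3) (0,5) (1,0) (1,1) (1,4) (1,5) (2,0) (2,1) (2,2) (2,3) (2,5) (3,0) (3,1) (3,2) (3,3) (3,5) (4,0) (4,1) (4,2) (4,3) (4,4) (4,5) (5,0) (5,1) (5,2) (5,3) (5,4) (5,5)

Answer: 29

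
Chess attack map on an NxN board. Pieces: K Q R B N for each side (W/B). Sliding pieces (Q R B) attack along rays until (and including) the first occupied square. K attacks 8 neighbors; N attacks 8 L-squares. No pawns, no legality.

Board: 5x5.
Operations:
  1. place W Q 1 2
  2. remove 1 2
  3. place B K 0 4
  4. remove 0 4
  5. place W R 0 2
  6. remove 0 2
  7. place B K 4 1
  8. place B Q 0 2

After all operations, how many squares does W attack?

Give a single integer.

Op 1: place WQ@(1,2)
Op 2: remove (1,2)
Op 3: place BK@(0,4)
Op 4: remove (0,4)
Op 5: place WR@(0,2)
Op 6: remove (0,2)
Op 7: place BK@(4,1)
Op 8: place BQ@(0,2)
Per-piece attacks for W:
Union (0 distinct): (none)

Answer: 0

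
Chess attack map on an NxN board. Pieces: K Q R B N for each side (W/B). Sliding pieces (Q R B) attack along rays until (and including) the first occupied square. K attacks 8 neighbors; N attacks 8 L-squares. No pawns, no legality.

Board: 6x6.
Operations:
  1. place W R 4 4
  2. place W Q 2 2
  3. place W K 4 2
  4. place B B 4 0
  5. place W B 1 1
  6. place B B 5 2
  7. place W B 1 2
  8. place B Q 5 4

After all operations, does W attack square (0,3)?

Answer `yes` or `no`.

Answer: yes

Derivation:
Op 1: place WR@(4,4)
Op 2: place WQ@(2,2)
Op 3: place WK@(4,2)
Op 4: place BB@(4,0)
Op 5: place WB@(1,1)
Op 6: place BB@(5,2)
Op 7: place WB@(1,2)
Op 8: place BQ@(5,4)
Per-piece attacks for W:
  WB@(1,1): attacks (2,2) (2,0) (0,2) (0,0) [ray(1,1) blocked at (2,2)]
  WB@(1,2): attacks (2,3) (3,4) (4,5) (2,1) (3,0) (0,3) (0,1)
  WQ@(2,2): attacks (2,3) (2,4) (2,5) (2,1) (2,0) (3,2) (4,2) (1,2) (3,3) (4,4) (3,1) (4,0) (1,3) (0,4) (1,1) [ray(1,0) blocked at (4,2); ray(-1,0) blocked at (1,2); ray(1,1) blocked at (4,4); ray(1,-1) blocked at (4,0); ray(-1,-1) blocked at (1,1)]
  WK@(4,2): attacks (4,3) (4,1) (5,2) (3,2) (5,3) (5,1) (3,3) (3,1)
  WR@(4,4): attacks (4,5) (4,3) (4,2) (5,4) (3,4) (2,4) (1,4) (0,4) [ray(0,-1) blocked at (4,2); ray(1,0) blocked at (5,4)]
W attacks (0,3): yes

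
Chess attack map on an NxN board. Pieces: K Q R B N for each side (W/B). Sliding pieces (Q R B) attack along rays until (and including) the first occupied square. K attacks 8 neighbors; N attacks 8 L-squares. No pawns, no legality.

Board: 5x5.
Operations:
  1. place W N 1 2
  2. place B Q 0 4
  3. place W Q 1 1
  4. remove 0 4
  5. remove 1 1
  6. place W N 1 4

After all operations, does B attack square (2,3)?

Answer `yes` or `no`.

Answer: no

Derivation:
Op 1: place WN@(1,2)
Op 2: place BQ@(0,4)
Op 3: place WQ@(1,1)
Op 4: remove (0,4)
Op 5: remove (1,1)
Op 6: place WN@(1,4)
Per-piece attacks for B:
B attacks (2,3): no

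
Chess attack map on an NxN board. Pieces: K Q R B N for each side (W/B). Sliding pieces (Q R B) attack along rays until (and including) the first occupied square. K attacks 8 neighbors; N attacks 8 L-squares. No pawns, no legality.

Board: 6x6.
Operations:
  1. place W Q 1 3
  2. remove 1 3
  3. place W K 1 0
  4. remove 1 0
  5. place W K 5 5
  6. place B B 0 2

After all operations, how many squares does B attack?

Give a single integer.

Answer: 5

Derivation:
Op 1: place WQ@(1,3)
Op 2: remove (1,3)
Op 3: place WK@(1,0)
Op 4: remove (1,0)
Op 5: place WK@(5,5)
Op 6: place BB@(0,2)
Per-piece attacks for B:
  BB@(0,2): attacks (1,3) (2,4) (3,5) (1,1) (2,0)
Union (5 distinct): (1,1) (1,3) (2,0) (2,4) (3,5)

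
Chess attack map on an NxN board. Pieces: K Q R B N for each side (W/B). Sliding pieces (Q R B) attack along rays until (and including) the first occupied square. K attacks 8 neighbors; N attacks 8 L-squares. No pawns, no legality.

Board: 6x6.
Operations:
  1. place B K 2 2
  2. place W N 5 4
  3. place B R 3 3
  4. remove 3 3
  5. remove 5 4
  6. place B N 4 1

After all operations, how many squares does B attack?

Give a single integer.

Answer: 11

Derivation:
Op 1: place BK@(2,2)
Op 2: place WN@(5,4)
Op 3: place BR@(3,3)
Op 4: remove (3,3)
Op 5: remove (5,4)
Op 6: place BN@(4,1)
Per-piece attacks for B:
  BK@(2,2): attacks (2,3) (2,1) (3,2) (1,2) (3,3) (3,1) (1,3) (1,1)
  BN@(4,1): attacks (5,3) (3,3) (2,2) (2,0)
Union (11 distinct): (1,1) (1,2) (1,3) (2,0) (2,1) (2,2) (2,3) (3,1) (3,2) (3,3) (5,3)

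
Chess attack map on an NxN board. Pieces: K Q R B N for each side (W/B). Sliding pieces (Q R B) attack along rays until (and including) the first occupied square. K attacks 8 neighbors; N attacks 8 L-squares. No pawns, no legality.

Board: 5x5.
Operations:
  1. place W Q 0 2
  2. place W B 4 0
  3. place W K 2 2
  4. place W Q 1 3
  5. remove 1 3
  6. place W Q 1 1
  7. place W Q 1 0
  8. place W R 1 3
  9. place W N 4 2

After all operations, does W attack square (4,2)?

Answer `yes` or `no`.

Answer: no

Derivation:
Op 1: place WQ@(0,2)
Op 2: place WB@(4,0)
Op 3: place WK@(2,2)
Op 4: place WQ@(1,3)
Op 5: remove (1,3)
Op 6: place WQ@(1,1)
Op 7: place WQ@(1,0)
Op 8: place WR@(1,3)
Op 9: place WN@(4,2)
Per-piece attacks for W:
  WQ@(0,2): attacks (0,3) (0,4) (0,1) (0,0) (1,2) (2,2) (1,3) (1,1) [ray(1,0) blocked at (2,2); ray(1,1) blocked at (1,3); ray(1,-1) blocked at (1,1)]
  WQ@(1,0): attacks (1,1) (2,0) (3,0) (4,0) (0,0) (2,1) (3,2) (4,3) (0,1) [ray(0,1) blocked at (1,1); ray(1,0) blocked at (4,0)]
  WQ@(1,1): attacks (1,2) (1,3) (1,0) (2,1) (3,1) (4,1) (0,1) (2,2) (2,0) (0,2) (0,0) [ray(0,1) blocked at (1,3); ray(0,-1) blocked at (1,0); ray(1,1) blocked at (2,2); ray(-1,1) blocked at (0,2)]
  WR@(1,3): attacks (1,4) (1,2) (1,1) (2,3) (3,3) (4,3) (0,3) [ray(0,-1) blocked at (1,1)]
  WK@(2,2): attacks (2,3) (2,1) (3,2) (1,2) (3,3) (3,1) (1,3) (1,1)
  WB@(4,0): attacks (3,1) (2,2) [ray(-1,1) blocked at (2,2)]
  WN@(4,2): attacks (3,4) (2,3) (3,0) (2,1)
W attacks (4,2): no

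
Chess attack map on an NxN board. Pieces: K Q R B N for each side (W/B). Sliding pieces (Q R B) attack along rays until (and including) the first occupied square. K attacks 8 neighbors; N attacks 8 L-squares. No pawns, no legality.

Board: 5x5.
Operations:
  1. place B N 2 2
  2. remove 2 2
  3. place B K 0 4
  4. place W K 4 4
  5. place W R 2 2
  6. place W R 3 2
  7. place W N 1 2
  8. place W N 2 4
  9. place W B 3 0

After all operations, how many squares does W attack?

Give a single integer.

Op 1: place BN@(2,2)
Op 2: remove (2,2)
Op 3: place BK@(0,4)
Op 4: place WK@(4,4)
Op 5: place WR@(2,2)
Op 6: place WR@(3,2)
Op 7: place WN@(1,2)
Op 8: place WN@(2,4)
Op 9: place WB@(3,0)
Per-piece attacks for W:
  WN@(1,2): attacks (2,4) (3,3) (0,4) (2,0) (3,1) (0,0)
  WR@(2,2): attacks (2,3) (2,4) (2,1) (2,0) (3,2) (1,2) [ray(0,1) blocked at (2,4); ray(1,0) blocked at (3,2); ray(-1,0) blocked at (1,2)]
  WN@(2,4): attacks (3,2) (4,3) (1,2) (0,3)
  WB@(3,0): attacks (4,1) (2,1) (1,2) [ray(-1,1) blocked at (1,2)]
  WR@(3,2): attacks (3,3) (3,4) (3,1) (3,0) (4,2) (2,2) [ray(0,-1) blocked at (3,0); ray(-1,0) blocked at (2,2)]
  WK@(4,4): attacks (4,3) (3,4) (3,3)
Union (17 distinct): (0,0) (0,3) (0,4) (1,2) (2,0) (2,1) (2,2) (2,3) (2,4) (3,0) (3,1) (3,2) (3,3) (3,4) (4,1) (4,2) (4,3)

Answer: 17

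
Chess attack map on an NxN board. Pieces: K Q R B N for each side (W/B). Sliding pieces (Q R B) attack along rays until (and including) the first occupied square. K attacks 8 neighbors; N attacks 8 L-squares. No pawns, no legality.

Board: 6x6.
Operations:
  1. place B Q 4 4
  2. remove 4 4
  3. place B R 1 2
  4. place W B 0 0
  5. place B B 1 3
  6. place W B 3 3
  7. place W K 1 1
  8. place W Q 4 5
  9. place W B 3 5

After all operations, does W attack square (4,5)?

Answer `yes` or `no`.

Op 1: place BQ@(4,4)
Op 2: remove (4,4)
Op 3: place BR@(1,2)
Op 4: place WB@(0,0)
Op 5: place BB@(1,3)
Op 6: place WB@(3,3)
Op 7: place WK@(1,1)
Op 8: place WQ@(4,5)
Op 9: place WB@(3,5)
Per-piece attacks for W:
  WB@(0,0): attacks (1,1) [ray(1,1) blocked at (1,1)]
  WK@(1,1): attacks (1,2) (1,0) (2,1) (0,1) (2,2) (2,0) (0,2) (0,0)
  WB@(3,3): attacks (4,4) (5,5) (4,2) (5,1) (2,4) (1,5) (2,2) (1,1) [ray(-1,-1) blocked at (1,1)]
  WB@(3,5): attacks (4,4) (5,3) (2,4) (1,3) [ray(-1,-1) blocked at (1,3)]
  WQ@(4,5): attacks (4,4) (4,3) (4,2) (4,1) (4,0) (5,5) (3,5) (5,4) (3,4) (2,3) (1,2) [ray(-1,0) blocked at (3,5); ray(-1,-1) blocked at (1,2)]
W attacks (4,5): no

Answer: no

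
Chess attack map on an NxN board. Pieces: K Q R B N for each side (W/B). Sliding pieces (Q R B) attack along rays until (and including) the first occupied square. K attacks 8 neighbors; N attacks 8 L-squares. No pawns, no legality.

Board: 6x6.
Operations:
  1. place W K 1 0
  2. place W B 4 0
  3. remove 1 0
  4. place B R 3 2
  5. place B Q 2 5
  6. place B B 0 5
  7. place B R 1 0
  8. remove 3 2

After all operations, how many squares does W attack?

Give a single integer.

Op 1: place WK@(1,0)
Op 2: place WB@(4,0)
Op 3: remove (1,0)
Op 4: place BR@(3,2)
Op 5: place BQ@(2,5)
Op 6: place BB@(0,5)
Op 7: place BR@(1,0)
Op 8: remove (3,2)
Per-piece attacks for W:
  WB@(4,0): attacks (5,1) (3,1) (2,2) (1,3) (0,4)
Union (5 distinct): (0,4) (1,3) (2,2) (3,1) (5,1)

Answer: 5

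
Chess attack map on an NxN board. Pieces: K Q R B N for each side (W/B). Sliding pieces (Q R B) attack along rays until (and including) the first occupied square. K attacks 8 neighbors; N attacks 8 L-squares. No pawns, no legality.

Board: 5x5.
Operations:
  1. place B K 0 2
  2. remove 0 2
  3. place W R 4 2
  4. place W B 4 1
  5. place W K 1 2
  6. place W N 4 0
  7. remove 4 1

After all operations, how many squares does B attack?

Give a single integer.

Op 1: place BK@(0,2)
Op 2: remove (0,2)
Op 3: place WR@(4,2)
Op 4: place WB@(4,1)
Op 5: place WK@(1,2)
Op 6: place WN@(4,0)
Op 7: remove (4,1)
Per-piece attacks for B:
Union (0 distinct): (none)

Answer: 0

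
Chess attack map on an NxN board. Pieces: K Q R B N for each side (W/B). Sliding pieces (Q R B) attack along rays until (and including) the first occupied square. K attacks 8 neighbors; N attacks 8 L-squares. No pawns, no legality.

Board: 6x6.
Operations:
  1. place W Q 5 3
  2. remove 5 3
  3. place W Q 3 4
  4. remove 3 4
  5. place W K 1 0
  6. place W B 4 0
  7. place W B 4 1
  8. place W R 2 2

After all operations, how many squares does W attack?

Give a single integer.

Op 1: place WQ@(5,3)
Op 2: remove (5,3)
Op 3: place WQ@(3,4)
Op 4: remove (3,4)
Op 5: place WK@(1,0)
Op 6: place WB@(4,0)
Op 7: place WB@(4,1)
Op 8: place WR@(2,2)
Per-piece attacks for W:
  WK@(1,0): attacks (1,1) (2,0) (0,0) (2,1) (0,1)
  WR@(2,2): attacks (2,3) (2,4) (2,5) (2,1) (2,0) (3,2) (4,2) (5,2) (1,2) (0,2)
  WB@(4,0): attacks (5,1) (3,1) (2,2) [ray(-1,1) blocked at (2,2)]
  WB@(4,1): attacks (5,2) (5,0) (3,2) (2,3) (1,4) (0,5) (3,0)
Union (20 distinct): (0,0) (0,1) (0,2) (0,5) (1,1) (1,2) (1,4) (2,0) (2,1) (2,2) (2,3) (2,4) (2,5) (3,0) (3,1) (3,2) (4,2) (5,0) (5,1) (5,2)

Answer: 20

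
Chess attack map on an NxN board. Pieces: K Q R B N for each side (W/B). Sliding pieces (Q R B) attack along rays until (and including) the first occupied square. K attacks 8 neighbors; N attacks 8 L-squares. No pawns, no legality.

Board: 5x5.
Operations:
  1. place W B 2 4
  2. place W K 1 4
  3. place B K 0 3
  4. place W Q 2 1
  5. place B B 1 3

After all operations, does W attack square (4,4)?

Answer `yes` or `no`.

Answer: no

Derivation:
Op 1: place WB@(2,4)
Op 2: place WK@(1,4)
Op 3: place BK@(0,3)
Op 4: place WQ@(2,1)
Op 5: place BB@(1,3)
Per-piece attacks for W:
  WK@(1,4): attacks (1,3) (2,4) (0,4) (2,3) (0,3)
  WQ@(2,1): attacks (2,2) (2,3) (2,4) (2,0) (3,1) (4,1) (1,1) (0,1) (3,2) (4,3) (3,0) (1,2) (0,3) (1,0) [ray(0,1) blocked at (2,4); ray(-1,1) blocked at (0,3)]
  WB@(2,4): attacks (3,3) (4,2) (1,3) [ray(-1,-1) blocked at (1,3)]
W attacks (4,4): no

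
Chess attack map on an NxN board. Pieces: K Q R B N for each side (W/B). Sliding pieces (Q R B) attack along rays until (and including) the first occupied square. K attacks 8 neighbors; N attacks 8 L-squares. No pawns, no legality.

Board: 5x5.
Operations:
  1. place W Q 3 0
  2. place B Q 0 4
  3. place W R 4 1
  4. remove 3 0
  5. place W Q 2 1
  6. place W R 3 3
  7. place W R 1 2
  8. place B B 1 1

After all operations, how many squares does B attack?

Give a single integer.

Answer: 14

Derivation:
Op 1: place WQ@(3,0)
Op 2: place BQ@(0,4)
Op 3: place WR@(4,1)
Op 4: remove (3,0)
Op 5: place WQ@(2,1)
Op 6: place WR@(3,3)
Op 7: place WR@(1,2)
Op 8: place BB@(1,1)
Per-piece attacks for B:
  BQ@(0,4): attacks (0,3) (0,2) (0,1) (0,0) (1,4) (2,4) (3,4) (4,4) (1,3) (2,2) (3,1) (4,0)
  BB@(1,1): attacks (2,2) (3,3) (2,0) (0,2) (0,0) [ray(1,1) blocked at (3,3)]
Union (14 distinct): (0,0) (0,1) (0,2) (0,3) (1,3) (1,4) (2,0) (2,2) (2,4) (3,1) (3,3) (3,4) (4,0) (4,4)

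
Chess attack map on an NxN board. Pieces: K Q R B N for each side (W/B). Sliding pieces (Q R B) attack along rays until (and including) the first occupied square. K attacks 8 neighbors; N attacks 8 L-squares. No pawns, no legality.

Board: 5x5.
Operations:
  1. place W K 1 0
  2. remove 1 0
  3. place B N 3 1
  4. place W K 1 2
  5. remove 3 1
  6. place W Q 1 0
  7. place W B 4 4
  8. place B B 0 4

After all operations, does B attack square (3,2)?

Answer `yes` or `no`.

Answer: no

Derivation:
Op 1: place WK@(1,0)
Op 2: remove (1,0)
Op 3: place BN@(3,1)
Op 4: place WK@(1,2)
Op 5: remove (3,1)
Op 6: place WQ@(1,0)
Op 7: place WB@(4,4)
Op 8: place BB@(0,4)
Per-piece attacks for B:
  BB@(0,4): attacks (1,3) (2,2) (3,1) (4,0)
B attacks (3,2): no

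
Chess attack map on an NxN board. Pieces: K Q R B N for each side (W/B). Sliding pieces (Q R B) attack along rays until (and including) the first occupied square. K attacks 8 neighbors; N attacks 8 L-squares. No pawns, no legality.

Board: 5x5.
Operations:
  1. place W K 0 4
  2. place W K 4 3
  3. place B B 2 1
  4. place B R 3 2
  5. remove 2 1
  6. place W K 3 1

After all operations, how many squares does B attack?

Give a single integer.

Op 1: place WK@(0,4)
Op 2: place WK@(4,3)
Op 3: place BB@(2,1)
Op 4: place BR@(3,2)
Op 5: remove (2,1)
Op 6: place WK@(3,1)
Per-piece attacks for B:
  BR@(3,2): attacks (3,3) (3,4) (3,1) (4,2) (2,2) (1,2) (0,2) [ray(0,-1) blocked at (3,1)]
Union (7 distinct): (0,2) (1,2) (2,2) (3,1) (3,3) (3,4) (4,2)

Answer: 7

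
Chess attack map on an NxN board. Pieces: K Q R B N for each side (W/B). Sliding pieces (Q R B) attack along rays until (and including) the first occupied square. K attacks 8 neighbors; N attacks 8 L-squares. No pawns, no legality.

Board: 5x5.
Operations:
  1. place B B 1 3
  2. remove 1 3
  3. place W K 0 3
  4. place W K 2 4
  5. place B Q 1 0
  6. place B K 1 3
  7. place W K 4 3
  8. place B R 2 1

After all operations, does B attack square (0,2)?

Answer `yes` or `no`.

Answer: yes

Derivation:
Op 1: place BB@(1,3)
Op 2: remove (1,3)
Op 3: place WK@(0,3)
Op 4: place WK@(2,4)
Op 5: place BQ@(1,0)
Op 6: place BK@(1,3)
Op 7: place WK@(4,3)
Op 8: place BR@(2,1)
Per-piece attacks for B:
  BQ@(1,0): attacks (1,1) (1,2) (1,3) (2,0) (3,0) (4,0) (0,0) (2,1) (0,1) [ray(0,1) blocked at (1,3); ray(1,1) blocked at (2,1)]
  BK@(1,3): attacks (1,4) (1,2) (2,3) (0,3) (2,4) (2,2) (0,4) (0,2)
  BR@(2,1): attacks (2,2) (2,3) (2,4) (2,0) (3,1) (4,1) (1,1) (0,1) [ray(0,1) blocked at (2,4)]
B attacks (0,2): yes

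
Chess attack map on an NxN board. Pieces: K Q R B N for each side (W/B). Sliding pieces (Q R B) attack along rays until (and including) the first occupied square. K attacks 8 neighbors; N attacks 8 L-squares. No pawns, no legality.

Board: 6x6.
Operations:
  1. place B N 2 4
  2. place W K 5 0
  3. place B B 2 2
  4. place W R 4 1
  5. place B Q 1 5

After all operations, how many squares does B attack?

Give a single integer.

Answer: 20

Derivation:
Op 1: place BN@(2,4)
Op 2: place WK@(5,0)
Op 3: place BB@(2,2)
Op 4: place WR@(4,1)
Op 5: place BQ@(1,5)
Per-piece attacks for B:
  BQ@(1,5): attacks (1,4) (1,3) (1,2) (1,1) (1,0) (2,5) (3,5) (4,5) (5,5) (0,5) (2,4) (0,4) [ray(1,-1) blocked at (2,4)]
  BB@(2,2): attacks (3,3) (4,4) (5,5) (3,1) (4,0) (1,3) (0,4) (1,1) (0,0)
  BN@(2,4): attacks (4,5) (0,5) (3,2) (4,3) (1,2) (0,3)
Union (20 distinct): (0,0) (0,3) (0,4) (0,5) (1,0) (1,1) (1,2) (1,3) (1,4) (2,4) (2,5) (3,1) (3,2) (3,3) (3,5) (4,0) (4,3) (4,4) (4,5) (5,5)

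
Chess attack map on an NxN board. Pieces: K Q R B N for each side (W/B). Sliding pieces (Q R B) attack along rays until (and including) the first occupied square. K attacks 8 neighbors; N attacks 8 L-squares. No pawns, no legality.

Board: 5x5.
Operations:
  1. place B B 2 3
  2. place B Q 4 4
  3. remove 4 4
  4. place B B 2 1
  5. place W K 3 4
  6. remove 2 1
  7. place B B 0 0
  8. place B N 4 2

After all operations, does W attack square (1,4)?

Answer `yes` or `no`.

Op 1: place BB@(2,3)
Op 2: place BQ@(4,4)
Op 3: remove (4,4)
Op 4: place BB@(2,1)
Op 5: place WK@(3,4)
Op 6: remove (2,1)
Op 7: place BB@(0,0)
Op 8: place BN@(4,2)
Per-piece attacks for W:
  WK@(3,4): attacks (3,3) (4,4) (2,4) (4,3) (2,3)
W attacks (1,4): no

Answer: no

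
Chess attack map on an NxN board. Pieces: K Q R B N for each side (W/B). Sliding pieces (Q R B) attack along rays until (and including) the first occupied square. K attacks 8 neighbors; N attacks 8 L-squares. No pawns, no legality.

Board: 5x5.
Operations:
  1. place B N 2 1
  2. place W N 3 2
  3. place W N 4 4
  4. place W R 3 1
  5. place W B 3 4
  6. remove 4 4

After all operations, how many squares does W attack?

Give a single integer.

Op 1: place BN@(2,1)
Op 2: place WN@(3,2)
Op 3: place WN@(4,4)
Op 4: place WR@(3,1)
Op 5: place WB@(3,4)
Op 6: remove (4,4)
Per-piece attacks for W:
  WR@(3,1): attacks (3,2) (3,0) (4,1) (2,1) [ray(0,1) blocked at (3,2); ray(-1,0) blocked at (2,1)]
  WN@(3,2): attacks (4,4) (2,4) (1,3) (4,0) (2,0) (1,1)
  WB@(3,4): attacks (4,3) (2,3) (1,2) (0,1)
Union (14 distinct): (0,1) (1,1) (1,2) (1,3) (2,0) (2,1) (2,3) (2,4) (3,0) (3,2) (4,0) (4,1) (4,3) (4,4)

Answer: 14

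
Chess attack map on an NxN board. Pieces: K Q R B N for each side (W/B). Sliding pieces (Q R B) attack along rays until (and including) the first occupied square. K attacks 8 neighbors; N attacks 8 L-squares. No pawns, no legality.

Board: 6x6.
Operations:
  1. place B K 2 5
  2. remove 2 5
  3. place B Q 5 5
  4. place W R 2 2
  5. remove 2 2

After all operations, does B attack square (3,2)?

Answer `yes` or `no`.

Answer: no

Derivation:
Op 1: place BK@(2,5)
Op 2: remove (2,5)
Op 3: place BQ@(5,5)
Op 4: place WR@(2,2)
Op 5: remove (2,2)
Per-piece attacks for B:
  BQ@(5,5): attacks (5,4) (5,3) (5,2) (5,1) (5,0) (4,5) (3,5) (2,5) (1,5) (0,5) (4,4) (3,3) (2,2) (1,1) (0,0)
B attacks (3,2): no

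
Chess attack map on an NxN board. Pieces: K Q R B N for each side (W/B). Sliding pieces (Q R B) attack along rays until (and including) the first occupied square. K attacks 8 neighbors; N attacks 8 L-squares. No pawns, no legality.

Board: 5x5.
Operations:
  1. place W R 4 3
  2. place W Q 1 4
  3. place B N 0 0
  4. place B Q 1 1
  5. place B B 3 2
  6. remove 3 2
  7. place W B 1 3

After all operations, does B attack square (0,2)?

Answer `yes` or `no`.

Op 1: place WR@(4,3)
Op 2: place WQ@(1,4)
Op 3: place BN@(0,0)
Op 4: place BQ@(1,1)
Op 5: place BB@(3,2)
Op 6: remove (3,2)
Op 7: place WB@(1,3)
Per-piece attacks for B:
  BN@(0,0): attacks (1,2) (2,1)
  BQ@(1,1): attacks (1,2) (1,3) (1,0) (2,1) (3,1) (4,1) (0,1) (2,2) (3,3) (4,4) (2,0) (0,2) (0,0) [ray(0,1) blocked at (1,3); ray(-1,-1) blocked at (0,0)]
B attacks (0,2): yes

Answer: yes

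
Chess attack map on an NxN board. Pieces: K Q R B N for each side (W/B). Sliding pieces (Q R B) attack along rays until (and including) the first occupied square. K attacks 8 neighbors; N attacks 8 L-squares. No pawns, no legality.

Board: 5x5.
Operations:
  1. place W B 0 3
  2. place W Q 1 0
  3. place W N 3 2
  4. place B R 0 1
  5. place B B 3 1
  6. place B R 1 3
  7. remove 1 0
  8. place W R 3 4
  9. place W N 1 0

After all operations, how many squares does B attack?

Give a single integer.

Answer: 17

Derivation:
Op 1: place WB@(0,3)
Op 2: place WQ@(1,0)
Op 3: place WN@(3,2)
Op 4: place BR@(0,1)
Op 5: place BB@(3,1)
Op 6: place BR@(1,3)
Op 7: remove (1,0)
Op 8: place WR@(3,4)
Op 9: place WN@(1,0)
Per-piece attacks for B:
  BR@(0,1): attacks (0,2) (0,3) (0,0) (1,1) (2,1) (3,1) [ray(0,1) blocked at (0,3); ray(1,0) blocked at (3,1)]
  BR@(1,3): attacks (1,4) (1,2) (1,1) (1,0) (2,3) (3,3) (4,3) (0,3) [ray(0,-1) blocked at (1,0); ray(-1,0) blocked at (0,3)]
  BB@(3,1): attacks (4,2) (4,0) (2,2) (1,3) (2,0) [ray(-1,1) blocked at (1,3)]
Union (17 distinct): (0,0) (0,2) (0,3) (1,0) (1,1) (1,2) (1,3) (1,4) (2,0) (2,1) (2,2) (2,3) (3,1) (3,3) (4,0) (4,2) (4,3)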